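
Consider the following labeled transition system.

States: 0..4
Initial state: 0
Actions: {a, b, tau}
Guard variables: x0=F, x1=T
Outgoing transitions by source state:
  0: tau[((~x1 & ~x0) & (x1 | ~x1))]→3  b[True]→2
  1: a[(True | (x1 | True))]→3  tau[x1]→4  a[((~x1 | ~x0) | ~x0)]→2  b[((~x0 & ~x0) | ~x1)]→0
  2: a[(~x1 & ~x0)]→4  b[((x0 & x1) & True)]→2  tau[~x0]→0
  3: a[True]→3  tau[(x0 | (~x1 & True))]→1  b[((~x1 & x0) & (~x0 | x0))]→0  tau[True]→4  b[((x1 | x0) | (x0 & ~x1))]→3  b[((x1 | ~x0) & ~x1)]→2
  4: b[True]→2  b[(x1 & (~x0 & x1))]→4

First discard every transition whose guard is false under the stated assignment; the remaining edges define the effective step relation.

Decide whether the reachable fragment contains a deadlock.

Answer: DEADLOCK-FREE

Analysis:
R = {0,2}
  0: b→2  [deg 1]
  2: tau→0  [deg 1]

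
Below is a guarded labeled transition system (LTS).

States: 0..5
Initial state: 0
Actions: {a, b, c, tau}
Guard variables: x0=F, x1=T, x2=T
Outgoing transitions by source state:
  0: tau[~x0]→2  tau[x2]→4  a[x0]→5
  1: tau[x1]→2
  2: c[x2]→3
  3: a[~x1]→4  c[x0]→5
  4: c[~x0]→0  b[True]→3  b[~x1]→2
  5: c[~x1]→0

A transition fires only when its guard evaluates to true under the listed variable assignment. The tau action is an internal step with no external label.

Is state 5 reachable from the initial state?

Answer: UNREACHABLE

Working:
6 transition(s) survive guard evaluation.
depth 0: {0}
depth 1: {2,4}  cumulative {0,2,4}
depth 2: {3}  cumulative {0,2,3,4}
R = {0,2,3,4}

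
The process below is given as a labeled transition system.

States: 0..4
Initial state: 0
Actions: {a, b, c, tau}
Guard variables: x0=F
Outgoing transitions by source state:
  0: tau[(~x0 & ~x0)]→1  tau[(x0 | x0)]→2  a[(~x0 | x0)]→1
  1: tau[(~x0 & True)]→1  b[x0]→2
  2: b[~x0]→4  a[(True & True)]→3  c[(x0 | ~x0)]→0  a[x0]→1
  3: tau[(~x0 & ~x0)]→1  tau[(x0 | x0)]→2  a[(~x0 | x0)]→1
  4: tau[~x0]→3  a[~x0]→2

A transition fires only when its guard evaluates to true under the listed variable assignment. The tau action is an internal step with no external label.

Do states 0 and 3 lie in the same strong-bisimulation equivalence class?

Answer: BISIMILAR

Trace:
Compute ~ classes (split until stable):
  round 0: {{0,1,2,3,4}}
  round 1: {{0,3,4},{1},{2}}
  round 2: {{0,3},{1},{2},{4}}
Fixed point at round 3; 4 class(es).
class of 0: {0,3}; class of 3: {0,3}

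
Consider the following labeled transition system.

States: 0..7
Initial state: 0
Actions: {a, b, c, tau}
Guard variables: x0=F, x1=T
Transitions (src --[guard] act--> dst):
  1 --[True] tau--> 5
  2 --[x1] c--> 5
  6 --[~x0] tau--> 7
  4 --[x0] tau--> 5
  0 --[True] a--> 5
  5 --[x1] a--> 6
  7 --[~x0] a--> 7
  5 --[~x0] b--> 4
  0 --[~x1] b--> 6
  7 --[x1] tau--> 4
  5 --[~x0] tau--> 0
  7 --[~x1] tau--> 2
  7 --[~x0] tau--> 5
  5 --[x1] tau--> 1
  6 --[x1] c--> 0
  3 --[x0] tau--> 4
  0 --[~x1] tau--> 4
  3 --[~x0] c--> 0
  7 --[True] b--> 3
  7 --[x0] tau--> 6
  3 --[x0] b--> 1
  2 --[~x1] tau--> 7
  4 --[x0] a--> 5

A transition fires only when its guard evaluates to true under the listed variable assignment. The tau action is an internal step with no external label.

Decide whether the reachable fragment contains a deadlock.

Reachable = {0,1,3,4,5,6,7}
  0: a→5  [1 exit(s)]
  1: tau→5  [1 exit(s)]
  3: c→0  [1 exit(s)]
  4: ∅  [STUCK]
  5: a→6  b→4  tau→0  tau→1  [4 exit(s)]
  6: c→0  tau→7  [2 exit(s)]
  7: a→7  b→3  tau→4  tau→5  [4 exit(s)]
trace reaching 4: a·b

Answer: DEADLOCK at state 4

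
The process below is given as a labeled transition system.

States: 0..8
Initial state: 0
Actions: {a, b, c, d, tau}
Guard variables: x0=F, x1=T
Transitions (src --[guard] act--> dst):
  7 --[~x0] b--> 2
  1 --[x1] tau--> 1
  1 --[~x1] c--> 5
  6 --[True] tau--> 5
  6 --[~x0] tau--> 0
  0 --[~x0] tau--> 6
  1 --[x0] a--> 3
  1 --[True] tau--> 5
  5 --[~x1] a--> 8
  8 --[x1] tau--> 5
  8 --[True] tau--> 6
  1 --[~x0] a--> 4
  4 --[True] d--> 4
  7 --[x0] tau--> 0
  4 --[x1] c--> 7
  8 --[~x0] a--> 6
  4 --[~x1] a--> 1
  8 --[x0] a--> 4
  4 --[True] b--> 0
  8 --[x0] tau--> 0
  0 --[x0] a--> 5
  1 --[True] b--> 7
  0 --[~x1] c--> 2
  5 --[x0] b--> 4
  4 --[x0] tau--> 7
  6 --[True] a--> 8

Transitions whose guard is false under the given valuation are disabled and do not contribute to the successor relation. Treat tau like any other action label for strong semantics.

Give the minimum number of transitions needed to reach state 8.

Answer: 2

Trace:
Layered search for 8:
  depth 0: {0}
  depth 1: {6}
  depth 2: {5,8}
depth(8)=2, e.g. tau·a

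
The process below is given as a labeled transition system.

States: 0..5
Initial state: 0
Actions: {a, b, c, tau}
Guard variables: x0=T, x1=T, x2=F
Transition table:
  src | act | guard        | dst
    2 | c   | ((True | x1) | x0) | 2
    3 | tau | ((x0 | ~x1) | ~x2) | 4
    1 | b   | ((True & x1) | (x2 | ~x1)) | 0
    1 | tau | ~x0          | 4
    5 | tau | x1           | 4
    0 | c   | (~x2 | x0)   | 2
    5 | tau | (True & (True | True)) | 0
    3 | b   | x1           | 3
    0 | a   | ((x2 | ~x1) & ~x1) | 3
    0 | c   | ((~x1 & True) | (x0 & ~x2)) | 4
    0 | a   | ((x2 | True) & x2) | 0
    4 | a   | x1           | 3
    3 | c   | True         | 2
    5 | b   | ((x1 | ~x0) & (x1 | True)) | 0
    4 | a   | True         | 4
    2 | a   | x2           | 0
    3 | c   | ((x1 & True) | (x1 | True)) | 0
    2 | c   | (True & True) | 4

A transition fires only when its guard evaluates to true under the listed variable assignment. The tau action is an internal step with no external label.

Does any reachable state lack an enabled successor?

Reachable = {0,2,3,4}
  0: c→2  c→4  [deg 2]
  2: c→2  c→4  [deg 2]
  3: b→3  c→0  c→2  tau→4  [deg 4]
  4: a→3  a→4  [deg 2]

Answer: DEADLOCK-FREE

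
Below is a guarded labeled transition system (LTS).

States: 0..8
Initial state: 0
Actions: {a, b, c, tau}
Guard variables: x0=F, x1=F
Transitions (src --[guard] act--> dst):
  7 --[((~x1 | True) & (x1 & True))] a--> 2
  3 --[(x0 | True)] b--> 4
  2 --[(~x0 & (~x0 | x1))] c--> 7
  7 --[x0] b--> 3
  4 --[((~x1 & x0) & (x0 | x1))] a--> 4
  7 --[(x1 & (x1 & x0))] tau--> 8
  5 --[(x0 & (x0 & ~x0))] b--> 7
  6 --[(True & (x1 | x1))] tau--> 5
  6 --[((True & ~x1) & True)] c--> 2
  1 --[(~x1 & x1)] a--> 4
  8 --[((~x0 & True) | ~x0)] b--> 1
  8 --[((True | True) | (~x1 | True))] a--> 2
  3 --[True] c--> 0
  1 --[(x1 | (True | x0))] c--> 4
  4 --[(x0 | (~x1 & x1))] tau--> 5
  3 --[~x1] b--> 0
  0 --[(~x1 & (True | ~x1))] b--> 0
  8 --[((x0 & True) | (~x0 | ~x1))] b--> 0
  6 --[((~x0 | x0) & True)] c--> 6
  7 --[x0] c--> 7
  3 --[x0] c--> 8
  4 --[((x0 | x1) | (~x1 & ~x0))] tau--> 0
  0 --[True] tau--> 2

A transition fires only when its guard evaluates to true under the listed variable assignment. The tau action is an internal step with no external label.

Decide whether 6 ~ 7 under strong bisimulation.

Answer: NOT BISIMILAR

Analysis:
Refine partition for ~:
  π0 = {{0,1,2,3,4,5,6,7,8}}
  π1 = {{0},{1,2,6},{3},{4},{5,7},{8}}
  π2 = {{0},{1},{2},{3},{4},{5,7},{6},{8}}
stable after 3 split(s): 8 block(s)
class of 6: {6}; class of 7: {5,7}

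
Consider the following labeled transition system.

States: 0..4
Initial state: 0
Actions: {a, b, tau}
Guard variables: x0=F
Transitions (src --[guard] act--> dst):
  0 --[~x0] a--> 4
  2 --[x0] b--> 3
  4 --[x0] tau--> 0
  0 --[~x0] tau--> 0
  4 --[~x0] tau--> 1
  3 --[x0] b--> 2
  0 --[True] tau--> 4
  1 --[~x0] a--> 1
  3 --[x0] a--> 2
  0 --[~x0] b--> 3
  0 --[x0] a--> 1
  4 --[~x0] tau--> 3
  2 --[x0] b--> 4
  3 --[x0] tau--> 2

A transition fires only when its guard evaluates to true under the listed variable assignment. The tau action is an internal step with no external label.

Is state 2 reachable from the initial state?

7 transition(s) survive guard evaluation.
Layer 0: {0}
Layer 1: {3,4}  now seen {0,3,4}
Layer 2: {1}  now seen {0,1,3,4}
Reachable = {0,1,3,4}

Answer: UNREACHABLE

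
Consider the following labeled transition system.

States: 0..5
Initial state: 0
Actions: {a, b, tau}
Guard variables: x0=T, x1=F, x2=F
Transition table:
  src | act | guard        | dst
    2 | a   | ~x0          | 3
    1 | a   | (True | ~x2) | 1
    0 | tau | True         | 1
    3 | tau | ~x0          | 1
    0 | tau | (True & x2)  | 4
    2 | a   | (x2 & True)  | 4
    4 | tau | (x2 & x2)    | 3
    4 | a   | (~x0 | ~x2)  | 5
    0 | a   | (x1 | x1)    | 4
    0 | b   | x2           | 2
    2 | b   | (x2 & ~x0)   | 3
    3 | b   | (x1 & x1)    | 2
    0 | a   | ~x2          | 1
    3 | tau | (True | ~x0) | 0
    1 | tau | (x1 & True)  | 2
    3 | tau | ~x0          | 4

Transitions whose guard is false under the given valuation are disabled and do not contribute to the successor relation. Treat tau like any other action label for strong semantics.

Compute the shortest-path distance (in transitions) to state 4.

Layered search for 4:
  L0 = {0}
  L1 = {1}
4 never appears.

Answer: UNREACHABLE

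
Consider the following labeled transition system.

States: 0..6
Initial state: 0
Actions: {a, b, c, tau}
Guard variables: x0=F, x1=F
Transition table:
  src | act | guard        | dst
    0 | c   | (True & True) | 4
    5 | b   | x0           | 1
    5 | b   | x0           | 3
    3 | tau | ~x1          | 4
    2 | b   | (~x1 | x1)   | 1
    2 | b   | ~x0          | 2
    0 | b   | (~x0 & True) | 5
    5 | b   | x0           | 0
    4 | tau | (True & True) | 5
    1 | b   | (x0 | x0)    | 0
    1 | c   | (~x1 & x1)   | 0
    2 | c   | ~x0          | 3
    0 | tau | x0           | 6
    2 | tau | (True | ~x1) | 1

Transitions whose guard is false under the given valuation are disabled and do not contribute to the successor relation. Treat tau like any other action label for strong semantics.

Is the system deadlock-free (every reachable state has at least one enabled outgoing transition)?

Reach set: {0,4,5}
  0: b→5  c→4  [2 exit(s)]
  4: tau→5  [1 exit(s)]
  5: ∅  [no exit]
Path to 5: b

Answer: DEADLOCK at state 5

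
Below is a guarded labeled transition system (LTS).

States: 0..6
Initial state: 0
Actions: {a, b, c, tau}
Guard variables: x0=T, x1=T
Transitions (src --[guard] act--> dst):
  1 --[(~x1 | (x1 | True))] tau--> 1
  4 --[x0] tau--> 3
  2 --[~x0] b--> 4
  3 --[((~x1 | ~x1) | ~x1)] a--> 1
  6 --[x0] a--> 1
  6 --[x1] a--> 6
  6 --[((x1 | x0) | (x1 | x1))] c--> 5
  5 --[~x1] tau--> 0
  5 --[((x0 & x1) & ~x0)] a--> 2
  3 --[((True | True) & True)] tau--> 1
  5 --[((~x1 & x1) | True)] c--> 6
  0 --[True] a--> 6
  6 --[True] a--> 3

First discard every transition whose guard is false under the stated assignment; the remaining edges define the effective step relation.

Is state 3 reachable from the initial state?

Answer: REACHABLE

Analysis:
After dropping false guards: 9 live edges.
depth 0: {0}
depth 1: {6}  cumulative {0,6}
depth 2: {1,3,5}  cumulative {0,1,3,5,6}
Reach set: {0,1,3,5,6}
trace reaching 3: a·a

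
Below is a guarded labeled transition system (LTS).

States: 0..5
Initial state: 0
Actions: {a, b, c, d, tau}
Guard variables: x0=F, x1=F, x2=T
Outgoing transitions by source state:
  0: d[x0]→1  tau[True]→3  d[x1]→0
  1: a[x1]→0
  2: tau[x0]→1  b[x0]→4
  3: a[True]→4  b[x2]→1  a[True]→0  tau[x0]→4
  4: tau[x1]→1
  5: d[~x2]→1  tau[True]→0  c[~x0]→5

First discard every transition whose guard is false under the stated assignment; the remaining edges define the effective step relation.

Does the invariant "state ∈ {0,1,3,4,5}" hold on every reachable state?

Safe = {0,1,3,4,5}
R = {0,1,3,4}
  0: ✓
  1: ✓
  3: ✓
  4: ✓

Answer: INVARIANT HOLDS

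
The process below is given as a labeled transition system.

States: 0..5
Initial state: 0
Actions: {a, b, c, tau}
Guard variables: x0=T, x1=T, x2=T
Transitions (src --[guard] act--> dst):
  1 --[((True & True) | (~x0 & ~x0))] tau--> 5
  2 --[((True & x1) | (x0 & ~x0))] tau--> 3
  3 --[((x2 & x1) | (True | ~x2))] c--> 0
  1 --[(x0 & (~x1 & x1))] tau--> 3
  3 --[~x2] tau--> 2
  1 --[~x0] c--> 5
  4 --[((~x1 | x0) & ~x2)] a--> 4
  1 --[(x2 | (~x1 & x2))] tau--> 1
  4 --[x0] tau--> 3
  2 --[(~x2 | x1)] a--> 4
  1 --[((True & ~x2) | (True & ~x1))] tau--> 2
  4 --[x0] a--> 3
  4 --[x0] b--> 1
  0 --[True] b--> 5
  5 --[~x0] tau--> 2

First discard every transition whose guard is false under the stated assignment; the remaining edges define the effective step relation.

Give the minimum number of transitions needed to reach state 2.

Layered search for 2:
  L0 = {0}
  L1 = {5}
2 never appears.

Answer: UNREACHABLE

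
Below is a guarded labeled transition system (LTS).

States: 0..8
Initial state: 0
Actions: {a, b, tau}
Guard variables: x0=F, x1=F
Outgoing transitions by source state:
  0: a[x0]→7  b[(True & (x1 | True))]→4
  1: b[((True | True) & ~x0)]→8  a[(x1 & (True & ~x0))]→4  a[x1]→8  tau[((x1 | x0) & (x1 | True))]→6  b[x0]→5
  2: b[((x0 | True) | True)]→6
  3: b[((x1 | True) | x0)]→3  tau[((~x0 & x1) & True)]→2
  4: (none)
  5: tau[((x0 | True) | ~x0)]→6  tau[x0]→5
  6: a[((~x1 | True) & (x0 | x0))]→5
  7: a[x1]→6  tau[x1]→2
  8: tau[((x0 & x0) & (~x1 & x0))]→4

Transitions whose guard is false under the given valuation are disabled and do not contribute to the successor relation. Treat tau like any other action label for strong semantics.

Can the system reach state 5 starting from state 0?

Guard filter leaves 5 enabled edge(s).
Layer 0: {0}
Layer 1: {4}  cumulative {0,4}
Reach set: {0,4}

Answer: UNREACHABLE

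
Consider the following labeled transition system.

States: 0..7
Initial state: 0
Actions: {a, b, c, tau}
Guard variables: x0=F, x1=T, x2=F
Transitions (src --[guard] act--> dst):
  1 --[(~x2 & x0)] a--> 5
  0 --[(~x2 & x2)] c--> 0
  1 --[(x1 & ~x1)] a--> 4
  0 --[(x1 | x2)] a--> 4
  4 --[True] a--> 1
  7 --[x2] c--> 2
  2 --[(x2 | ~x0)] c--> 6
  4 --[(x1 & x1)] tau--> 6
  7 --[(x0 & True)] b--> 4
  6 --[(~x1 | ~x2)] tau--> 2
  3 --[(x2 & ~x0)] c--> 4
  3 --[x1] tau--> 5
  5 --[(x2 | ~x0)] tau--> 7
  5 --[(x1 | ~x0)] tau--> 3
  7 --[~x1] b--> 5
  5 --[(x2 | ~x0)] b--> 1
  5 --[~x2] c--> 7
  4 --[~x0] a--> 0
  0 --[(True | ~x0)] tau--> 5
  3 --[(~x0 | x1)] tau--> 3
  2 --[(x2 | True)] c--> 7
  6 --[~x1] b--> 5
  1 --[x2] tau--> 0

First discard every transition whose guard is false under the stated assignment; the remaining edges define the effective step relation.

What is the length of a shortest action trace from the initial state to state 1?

BFS to 1:
  depth 0: {0}
  depth 1: {4,5}
  depth 2: {1,3,6,7}
1 enters at depth 2; path a·a

Answer: 2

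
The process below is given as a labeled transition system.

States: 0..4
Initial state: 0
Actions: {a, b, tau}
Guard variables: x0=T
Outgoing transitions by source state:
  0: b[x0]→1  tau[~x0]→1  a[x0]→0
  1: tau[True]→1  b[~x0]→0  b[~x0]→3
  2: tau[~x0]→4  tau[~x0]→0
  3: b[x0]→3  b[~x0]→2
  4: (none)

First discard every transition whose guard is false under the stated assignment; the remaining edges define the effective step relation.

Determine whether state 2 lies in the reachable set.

Answer: UNREACHABLE

Working:
Guard filter leaves 4 enabled edge(s).
L0 = {0}
L1 = {1}  cumulative {0,1}
Reachable = {0,1}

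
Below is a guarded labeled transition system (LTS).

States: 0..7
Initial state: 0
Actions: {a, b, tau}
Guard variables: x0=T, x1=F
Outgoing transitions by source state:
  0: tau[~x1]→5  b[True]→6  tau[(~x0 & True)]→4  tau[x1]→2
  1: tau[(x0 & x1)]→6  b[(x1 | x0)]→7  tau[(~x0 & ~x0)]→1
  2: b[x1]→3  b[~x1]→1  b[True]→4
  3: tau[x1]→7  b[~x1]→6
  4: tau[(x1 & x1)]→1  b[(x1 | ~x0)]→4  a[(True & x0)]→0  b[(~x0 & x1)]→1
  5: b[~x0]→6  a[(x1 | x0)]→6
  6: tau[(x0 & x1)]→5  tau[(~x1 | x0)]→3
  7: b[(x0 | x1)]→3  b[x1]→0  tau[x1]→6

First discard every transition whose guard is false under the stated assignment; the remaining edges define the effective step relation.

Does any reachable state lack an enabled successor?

Answer: DEADLOCK-FREE

Trace:
Reach set: {0,3,5,6}
  0: b→6  tau→5  [deg 2]
  3: b→6  [deg 1]
  5: a→6  [deg 1]
  6: tau→3  [deg 1]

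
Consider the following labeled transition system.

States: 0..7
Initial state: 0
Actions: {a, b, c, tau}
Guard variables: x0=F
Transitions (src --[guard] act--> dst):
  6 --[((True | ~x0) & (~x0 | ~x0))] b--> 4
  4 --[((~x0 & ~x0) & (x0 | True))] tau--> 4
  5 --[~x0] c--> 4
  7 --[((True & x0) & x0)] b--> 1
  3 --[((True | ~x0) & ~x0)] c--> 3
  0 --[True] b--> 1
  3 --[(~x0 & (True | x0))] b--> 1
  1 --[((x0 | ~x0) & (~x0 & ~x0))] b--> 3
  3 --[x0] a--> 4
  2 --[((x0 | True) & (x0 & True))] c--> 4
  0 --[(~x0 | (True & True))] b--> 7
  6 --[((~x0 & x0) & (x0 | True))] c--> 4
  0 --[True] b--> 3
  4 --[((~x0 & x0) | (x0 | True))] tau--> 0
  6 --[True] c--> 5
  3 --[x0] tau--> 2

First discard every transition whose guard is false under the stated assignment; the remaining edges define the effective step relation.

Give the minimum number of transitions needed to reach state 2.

Answer: UNREACHABLE

Working:
BFS to 2:
  Layer 0: {0}
  Layer 1: {1,3,7}
2 never appears.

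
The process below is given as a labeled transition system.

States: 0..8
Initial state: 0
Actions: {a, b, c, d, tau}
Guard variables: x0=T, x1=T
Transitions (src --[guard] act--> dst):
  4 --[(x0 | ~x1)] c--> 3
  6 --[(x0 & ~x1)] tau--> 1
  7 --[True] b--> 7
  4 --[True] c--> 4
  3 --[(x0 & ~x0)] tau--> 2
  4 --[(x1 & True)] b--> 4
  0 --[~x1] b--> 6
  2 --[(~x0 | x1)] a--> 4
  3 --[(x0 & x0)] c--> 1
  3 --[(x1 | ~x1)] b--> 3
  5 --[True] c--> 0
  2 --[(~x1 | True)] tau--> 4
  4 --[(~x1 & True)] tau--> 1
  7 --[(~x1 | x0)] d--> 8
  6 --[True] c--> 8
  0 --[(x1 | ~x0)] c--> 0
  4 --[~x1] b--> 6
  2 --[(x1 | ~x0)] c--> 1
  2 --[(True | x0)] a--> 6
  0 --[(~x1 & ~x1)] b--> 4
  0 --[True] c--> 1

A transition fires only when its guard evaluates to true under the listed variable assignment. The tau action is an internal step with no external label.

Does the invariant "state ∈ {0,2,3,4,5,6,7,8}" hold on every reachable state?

Allowed set {0,2,3,4,5,6,7,8}
Reachable = {0,1}
  0: safe
  1: outside
witness against invariant: c → 1

Answer: INVARIANT VIOLATED at state 1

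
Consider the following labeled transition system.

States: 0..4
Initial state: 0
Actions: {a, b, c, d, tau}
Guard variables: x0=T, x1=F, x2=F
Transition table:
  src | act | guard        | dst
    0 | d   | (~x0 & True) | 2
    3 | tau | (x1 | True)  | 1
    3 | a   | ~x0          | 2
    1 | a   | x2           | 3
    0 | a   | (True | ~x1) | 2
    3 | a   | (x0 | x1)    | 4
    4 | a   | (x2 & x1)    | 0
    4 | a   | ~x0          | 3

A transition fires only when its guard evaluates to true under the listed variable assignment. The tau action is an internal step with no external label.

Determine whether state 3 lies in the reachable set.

3 transition(s) survive guard evaluation.
Layer 0: {0}
Layer 1: {2}  total {0,2}
Reach set: {0,2}

Answer: UNREACHABLE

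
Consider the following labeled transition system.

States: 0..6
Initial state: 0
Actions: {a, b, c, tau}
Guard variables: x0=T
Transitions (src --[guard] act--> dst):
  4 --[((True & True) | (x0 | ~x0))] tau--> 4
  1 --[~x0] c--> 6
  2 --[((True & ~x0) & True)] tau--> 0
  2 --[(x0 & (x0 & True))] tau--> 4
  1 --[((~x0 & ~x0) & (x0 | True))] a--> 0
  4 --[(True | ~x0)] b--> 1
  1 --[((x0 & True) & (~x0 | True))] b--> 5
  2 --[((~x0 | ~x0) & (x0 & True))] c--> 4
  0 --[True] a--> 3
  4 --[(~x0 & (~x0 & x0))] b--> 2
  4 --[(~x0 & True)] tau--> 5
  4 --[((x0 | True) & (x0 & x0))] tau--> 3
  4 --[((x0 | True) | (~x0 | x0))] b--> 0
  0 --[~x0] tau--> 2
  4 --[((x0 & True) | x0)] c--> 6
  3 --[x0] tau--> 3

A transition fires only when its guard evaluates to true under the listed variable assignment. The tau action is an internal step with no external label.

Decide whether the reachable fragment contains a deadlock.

Reach set: {0,3}
  0: a→3  [deg 1]
  3: tau→3  [deg 1]

Answer: DEADLOCK-FREE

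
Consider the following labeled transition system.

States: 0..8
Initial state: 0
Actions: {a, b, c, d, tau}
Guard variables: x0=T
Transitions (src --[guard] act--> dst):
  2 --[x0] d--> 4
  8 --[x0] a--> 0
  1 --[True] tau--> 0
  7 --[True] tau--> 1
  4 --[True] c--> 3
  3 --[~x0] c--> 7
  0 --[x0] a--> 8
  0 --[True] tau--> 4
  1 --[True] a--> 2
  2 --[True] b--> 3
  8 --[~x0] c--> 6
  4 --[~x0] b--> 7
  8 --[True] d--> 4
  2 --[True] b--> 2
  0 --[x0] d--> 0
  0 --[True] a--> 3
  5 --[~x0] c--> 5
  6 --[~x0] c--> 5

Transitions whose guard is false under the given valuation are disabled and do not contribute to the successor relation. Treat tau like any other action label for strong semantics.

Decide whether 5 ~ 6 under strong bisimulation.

Compute ~ classes (split until stable):
  π0 = {{0,1,2,3,4,5,6,7,8}}
  π1 = {{0},{1},{2},{3,5,6},{4},{7},{8}}
Fixed point at round 2; 7 class(es).
class of 5: {3,5,6}; class of 6: {3,5,6}

Answer: BISIMILAR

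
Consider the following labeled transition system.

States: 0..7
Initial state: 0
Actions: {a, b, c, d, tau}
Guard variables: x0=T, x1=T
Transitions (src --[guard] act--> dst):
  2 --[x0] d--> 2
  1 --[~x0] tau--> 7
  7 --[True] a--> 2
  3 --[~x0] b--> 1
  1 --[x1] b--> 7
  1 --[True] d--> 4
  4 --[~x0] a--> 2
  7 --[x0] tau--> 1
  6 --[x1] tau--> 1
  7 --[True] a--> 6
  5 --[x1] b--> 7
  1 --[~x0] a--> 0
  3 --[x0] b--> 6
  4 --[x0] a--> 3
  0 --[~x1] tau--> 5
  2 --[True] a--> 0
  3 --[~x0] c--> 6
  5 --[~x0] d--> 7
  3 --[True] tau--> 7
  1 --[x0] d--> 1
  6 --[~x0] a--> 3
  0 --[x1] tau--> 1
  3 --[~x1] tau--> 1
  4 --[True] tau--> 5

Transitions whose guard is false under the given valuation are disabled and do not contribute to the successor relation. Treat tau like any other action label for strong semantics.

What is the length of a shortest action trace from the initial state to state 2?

Layered search for 2:
  depth 0: {0}
  depth 1: {1}
  depth 2: {4,7}
  depth 3: {2,3,5,6}
2 enters at depth 3; path tau·b·a

Answer: 3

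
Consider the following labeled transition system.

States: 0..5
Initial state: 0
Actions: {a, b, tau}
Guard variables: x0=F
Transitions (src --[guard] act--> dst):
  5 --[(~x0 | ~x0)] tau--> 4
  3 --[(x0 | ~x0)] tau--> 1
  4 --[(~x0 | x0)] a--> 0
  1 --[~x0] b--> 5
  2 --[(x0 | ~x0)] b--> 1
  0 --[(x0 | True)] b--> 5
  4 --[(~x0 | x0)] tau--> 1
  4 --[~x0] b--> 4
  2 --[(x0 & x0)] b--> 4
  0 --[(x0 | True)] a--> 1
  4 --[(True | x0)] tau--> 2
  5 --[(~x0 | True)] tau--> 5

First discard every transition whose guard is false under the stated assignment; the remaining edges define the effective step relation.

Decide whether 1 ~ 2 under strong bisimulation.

Answer: NOT BISIMILAR

Trace:
Compute ~ classes (split until stable):
  round 0: {{0,1,2,3,4,5}}
  round 1: {{0},{1,2},{3,5},{4}}
  round 2: {{0},{1},{2},{3},{4},{5}}
6 equivalence class(es) (converged in 3)
[1]={1}  [2]={2}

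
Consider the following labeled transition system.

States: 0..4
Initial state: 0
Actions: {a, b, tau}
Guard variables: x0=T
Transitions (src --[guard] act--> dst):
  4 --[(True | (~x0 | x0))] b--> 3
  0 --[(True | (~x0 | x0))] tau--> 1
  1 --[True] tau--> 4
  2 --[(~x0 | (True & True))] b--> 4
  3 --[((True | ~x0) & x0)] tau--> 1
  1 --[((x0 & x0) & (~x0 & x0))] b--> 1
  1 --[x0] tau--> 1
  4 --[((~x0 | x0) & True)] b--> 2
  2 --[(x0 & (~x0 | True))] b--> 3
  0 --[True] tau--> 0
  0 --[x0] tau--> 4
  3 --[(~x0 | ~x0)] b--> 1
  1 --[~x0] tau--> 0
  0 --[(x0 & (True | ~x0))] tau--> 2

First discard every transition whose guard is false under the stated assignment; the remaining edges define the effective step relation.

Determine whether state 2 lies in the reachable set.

Answer: REACHABLE

Working:
11 transition(s) survive guard evaluation.
depth 0: {0}
depth 1: {1,2,4}  now seen {0,1,2,4}
depth 2: {3}  now seen {0,1,2,3,4}
R = {0,1,2,3,4}
trace reaching 2: tau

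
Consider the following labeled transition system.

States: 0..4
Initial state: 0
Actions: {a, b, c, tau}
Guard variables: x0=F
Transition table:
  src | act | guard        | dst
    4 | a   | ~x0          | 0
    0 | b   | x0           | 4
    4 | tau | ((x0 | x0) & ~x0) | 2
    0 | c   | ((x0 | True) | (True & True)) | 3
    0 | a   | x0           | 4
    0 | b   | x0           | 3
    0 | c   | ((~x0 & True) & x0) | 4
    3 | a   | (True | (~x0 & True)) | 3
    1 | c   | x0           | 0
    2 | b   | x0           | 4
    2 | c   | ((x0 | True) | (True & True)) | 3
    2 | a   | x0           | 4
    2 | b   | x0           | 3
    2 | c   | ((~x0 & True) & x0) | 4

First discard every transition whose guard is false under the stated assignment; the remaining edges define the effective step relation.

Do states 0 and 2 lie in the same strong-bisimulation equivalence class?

Answer: BISIMILAR

Working:
Bisimulation quotient by refinement:
  round 0: {{0,1,2,3,4}}
  round 1: {{0,2},{1},{3,4}}
  round 2: {{0,2},{1},{3},{4}}
stable after 3 split(s): 4 block(s)
[0]={0,2}  [2]={0,2}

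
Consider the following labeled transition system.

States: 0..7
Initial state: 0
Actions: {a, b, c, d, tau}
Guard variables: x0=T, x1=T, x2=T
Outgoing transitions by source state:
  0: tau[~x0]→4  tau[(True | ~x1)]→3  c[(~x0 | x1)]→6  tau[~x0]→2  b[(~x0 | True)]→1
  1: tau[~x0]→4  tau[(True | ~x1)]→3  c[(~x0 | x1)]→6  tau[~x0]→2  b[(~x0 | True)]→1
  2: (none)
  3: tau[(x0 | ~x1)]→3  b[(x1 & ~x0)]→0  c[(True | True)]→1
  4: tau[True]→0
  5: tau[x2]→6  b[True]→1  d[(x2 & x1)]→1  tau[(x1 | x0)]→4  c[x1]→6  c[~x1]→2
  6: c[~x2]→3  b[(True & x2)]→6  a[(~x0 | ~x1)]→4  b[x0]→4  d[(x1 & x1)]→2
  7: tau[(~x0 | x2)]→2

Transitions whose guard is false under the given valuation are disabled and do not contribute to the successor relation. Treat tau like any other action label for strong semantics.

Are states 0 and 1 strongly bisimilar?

Compute ~ classes (split until stable):
  P[0] = {{0,1,2,3,4,5,6,7}}
  P[1] = {{0,1},{2},{3},{4,7},{5},{6}}
  P[2] = {{0,1},{2},{3},{4},{5},{6},{7}}
7 equivalence class(es) (converged in 3)
[0]={0,1}  [1]={0,1}

Answer: BISIMILAR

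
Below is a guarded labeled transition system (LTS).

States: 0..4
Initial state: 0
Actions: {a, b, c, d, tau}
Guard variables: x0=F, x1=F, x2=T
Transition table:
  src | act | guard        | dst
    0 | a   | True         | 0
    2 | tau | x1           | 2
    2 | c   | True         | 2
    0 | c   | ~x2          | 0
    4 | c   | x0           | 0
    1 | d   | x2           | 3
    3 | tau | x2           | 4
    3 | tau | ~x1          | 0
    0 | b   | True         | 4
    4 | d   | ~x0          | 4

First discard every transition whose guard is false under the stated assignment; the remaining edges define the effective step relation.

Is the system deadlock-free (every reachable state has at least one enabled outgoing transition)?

Reachable = {0,4}
  0: a→0  b→4  [2 exit(s)]
  4: d→4  [1 exit(s)]

Answer: DEADLOCK-FREE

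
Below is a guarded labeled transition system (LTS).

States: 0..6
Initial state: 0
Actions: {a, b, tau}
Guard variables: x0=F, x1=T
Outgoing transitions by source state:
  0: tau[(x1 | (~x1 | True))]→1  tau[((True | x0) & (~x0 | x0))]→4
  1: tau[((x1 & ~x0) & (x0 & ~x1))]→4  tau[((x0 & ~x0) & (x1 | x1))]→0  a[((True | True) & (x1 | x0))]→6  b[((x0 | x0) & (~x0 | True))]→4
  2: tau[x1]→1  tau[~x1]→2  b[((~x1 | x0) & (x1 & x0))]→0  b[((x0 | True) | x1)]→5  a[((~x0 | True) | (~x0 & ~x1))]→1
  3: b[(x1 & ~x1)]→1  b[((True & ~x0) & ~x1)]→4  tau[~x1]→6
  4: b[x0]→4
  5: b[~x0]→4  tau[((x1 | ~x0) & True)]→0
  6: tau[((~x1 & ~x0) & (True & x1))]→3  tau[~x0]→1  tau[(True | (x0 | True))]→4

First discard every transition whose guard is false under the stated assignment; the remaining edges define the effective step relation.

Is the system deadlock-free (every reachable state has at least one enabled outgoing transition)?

Answer: DEADLOCK at state 4

Working:
R = {0,1,4,6}
  0: tau→1  tau→4  [2 out]
  1: a→6  [1 out]
  4: ∅  [deadlock]
  6: tau→1  tau→4  [2 out]
witness 4: tau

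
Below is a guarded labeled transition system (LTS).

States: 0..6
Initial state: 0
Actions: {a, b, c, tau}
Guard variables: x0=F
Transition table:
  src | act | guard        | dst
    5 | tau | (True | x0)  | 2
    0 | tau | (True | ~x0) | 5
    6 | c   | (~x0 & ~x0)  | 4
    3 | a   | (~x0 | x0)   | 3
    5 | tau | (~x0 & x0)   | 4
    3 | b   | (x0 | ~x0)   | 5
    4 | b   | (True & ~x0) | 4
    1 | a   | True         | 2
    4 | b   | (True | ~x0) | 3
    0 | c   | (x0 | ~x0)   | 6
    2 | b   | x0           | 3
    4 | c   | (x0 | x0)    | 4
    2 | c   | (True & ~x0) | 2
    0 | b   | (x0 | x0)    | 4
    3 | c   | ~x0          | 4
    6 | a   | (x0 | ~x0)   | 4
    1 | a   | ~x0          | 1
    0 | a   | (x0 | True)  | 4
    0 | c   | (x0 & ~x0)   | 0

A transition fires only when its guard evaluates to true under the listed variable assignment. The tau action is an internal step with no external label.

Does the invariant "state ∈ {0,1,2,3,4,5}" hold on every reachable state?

Safe = {0,1,2,3,4,5}
Reachable = {0,2,3,4,5,6}
  0: safe
  2: safe
  3: safe
  4: safe
  5: safe
  6: outside
counterexample path to 6: c

Answer: INVARIANT VIOLATED at state 6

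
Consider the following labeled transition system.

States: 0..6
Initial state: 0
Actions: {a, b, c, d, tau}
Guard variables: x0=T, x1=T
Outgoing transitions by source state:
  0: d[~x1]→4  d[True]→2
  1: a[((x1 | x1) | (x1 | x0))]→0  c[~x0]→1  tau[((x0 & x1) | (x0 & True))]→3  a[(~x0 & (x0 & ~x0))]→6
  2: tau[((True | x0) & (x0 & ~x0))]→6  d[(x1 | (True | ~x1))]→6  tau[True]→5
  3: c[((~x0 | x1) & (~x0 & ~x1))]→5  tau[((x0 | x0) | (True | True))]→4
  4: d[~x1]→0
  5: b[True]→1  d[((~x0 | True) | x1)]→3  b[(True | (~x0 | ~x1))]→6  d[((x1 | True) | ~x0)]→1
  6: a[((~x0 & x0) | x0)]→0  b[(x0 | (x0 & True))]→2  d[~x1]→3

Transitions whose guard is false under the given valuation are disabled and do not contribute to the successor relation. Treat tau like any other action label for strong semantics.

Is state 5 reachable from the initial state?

Guard filter leaves 12 enabled edge(s).
depth 0: {0}
depth 1: {2}  total {0,2}
depth 2: {5,6}  total {0,2,5,6}
depth 3: {1,3}  total {0,1,2,3,5,6}
depth 4: {4}  total {0,1,2,3,4,5,6}
Reach set: {0,1,2,3,4,5,6}
trace reaching 5: d·tau

Answer: REACHABLE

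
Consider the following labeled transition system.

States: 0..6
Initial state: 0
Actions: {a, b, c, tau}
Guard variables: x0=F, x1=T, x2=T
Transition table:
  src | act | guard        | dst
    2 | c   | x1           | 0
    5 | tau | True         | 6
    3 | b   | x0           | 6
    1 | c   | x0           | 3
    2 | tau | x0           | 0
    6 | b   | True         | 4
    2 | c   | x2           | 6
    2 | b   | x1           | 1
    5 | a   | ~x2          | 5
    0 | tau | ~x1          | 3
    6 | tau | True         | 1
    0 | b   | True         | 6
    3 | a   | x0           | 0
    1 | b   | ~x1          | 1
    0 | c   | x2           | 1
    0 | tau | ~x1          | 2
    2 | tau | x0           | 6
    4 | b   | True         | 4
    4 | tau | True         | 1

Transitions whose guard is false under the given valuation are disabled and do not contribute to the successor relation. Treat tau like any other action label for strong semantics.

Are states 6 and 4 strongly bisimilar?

Bisimulation quotient by refinement:
  round 0: {{0,1,2,3,4,5,6}}
  round 1: {{0,2},{1,3},{4,6},{5}}
  round 2: {{0},{1,3},{2},{4,6},{5}}
Fixed point at round 3; 5 class(es).
class of 6: {4,6}; class of 4: {4,6}

Answer: BISIMILAR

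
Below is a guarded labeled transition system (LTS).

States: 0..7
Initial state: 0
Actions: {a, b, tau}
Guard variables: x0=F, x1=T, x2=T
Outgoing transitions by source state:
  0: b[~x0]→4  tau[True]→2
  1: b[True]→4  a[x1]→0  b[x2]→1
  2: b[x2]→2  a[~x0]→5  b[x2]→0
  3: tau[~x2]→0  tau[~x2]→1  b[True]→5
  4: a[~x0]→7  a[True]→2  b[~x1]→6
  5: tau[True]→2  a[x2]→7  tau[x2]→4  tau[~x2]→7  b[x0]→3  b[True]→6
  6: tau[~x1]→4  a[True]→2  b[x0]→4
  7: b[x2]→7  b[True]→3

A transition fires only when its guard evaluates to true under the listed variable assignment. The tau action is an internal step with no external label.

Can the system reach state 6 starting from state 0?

18 transition(s) survive guard evaluation.
depth 0: {0}
depth 1: {2,4}  total {0,2,4}
depth 2: {5,7}  total {0,2,4,5,7}
depth 3: {3,6}  total {0,2,3,4,5,6,7}
Reachable = {0,2,3,4,5,6,7}
Path to 6: tau·a·b

Answer: REACHABLE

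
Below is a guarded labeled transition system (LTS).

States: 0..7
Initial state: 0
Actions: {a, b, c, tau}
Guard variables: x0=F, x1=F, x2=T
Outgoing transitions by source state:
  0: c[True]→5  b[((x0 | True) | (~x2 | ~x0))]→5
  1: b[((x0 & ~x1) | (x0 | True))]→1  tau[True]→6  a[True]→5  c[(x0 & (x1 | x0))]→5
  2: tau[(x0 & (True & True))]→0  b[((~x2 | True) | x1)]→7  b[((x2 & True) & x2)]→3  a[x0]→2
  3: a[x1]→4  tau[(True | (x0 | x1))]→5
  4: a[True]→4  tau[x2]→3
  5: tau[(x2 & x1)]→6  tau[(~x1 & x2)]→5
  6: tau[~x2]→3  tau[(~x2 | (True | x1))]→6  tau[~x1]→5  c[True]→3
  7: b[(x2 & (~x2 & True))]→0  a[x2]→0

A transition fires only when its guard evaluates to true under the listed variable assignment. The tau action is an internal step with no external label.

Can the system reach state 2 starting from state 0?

After dropping false guards: 15 live edges.
L0 = {0}
L1 = {5}  cumulative {0,5}
Reachable = {0,5}

Answer: UNREACHABLE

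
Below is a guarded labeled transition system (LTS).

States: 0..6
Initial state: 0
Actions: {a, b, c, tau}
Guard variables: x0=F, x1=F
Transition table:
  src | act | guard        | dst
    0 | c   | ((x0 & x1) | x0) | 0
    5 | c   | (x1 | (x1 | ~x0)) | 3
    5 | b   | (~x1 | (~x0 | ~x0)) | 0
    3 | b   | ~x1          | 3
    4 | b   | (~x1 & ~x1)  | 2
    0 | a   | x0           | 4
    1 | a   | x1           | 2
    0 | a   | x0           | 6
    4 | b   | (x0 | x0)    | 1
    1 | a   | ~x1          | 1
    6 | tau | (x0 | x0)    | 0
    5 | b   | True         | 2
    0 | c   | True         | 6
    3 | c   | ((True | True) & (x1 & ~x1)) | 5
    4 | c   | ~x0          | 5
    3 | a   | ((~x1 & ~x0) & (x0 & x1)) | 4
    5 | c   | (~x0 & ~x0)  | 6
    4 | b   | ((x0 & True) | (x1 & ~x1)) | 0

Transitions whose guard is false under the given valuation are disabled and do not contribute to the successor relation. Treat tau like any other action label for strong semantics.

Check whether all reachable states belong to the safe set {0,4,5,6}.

Safe = {0,4,5,6}
Reach set: {0,6}
  0: safe
  6: safe

Answer: INVARIANT HOLDS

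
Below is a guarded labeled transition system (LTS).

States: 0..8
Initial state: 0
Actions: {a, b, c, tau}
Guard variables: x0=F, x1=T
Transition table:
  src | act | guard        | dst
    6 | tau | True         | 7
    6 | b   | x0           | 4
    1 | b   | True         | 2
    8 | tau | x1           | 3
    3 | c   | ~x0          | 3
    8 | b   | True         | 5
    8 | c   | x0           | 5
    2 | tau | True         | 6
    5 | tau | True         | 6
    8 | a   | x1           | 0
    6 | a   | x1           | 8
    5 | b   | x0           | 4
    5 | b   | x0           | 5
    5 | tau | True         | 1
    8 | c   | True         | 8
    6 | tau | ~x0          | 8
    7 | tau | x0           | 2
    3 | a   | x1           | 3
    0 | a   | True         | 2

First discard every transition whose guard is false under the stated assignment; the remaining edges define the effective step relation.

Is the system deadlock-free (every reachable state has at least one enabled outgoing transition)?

R = {0,1,2,3,5,6,7,8}
  0: a→2  [1 out]
  1: b→2  [1 out]
  2: tau→6  [1 out]
  3: a→3  c→3  [2 out]
  5: tau→1  tau→6  [2 out]
  6: a→8  tau→7  tau→8  [3 out]
  7: ∅  [no exit]
  8: a→0  b→5  c→8  tau→3  [4 out]
witness 7: a·tau·tau

Answer: DEADLOCK at state 7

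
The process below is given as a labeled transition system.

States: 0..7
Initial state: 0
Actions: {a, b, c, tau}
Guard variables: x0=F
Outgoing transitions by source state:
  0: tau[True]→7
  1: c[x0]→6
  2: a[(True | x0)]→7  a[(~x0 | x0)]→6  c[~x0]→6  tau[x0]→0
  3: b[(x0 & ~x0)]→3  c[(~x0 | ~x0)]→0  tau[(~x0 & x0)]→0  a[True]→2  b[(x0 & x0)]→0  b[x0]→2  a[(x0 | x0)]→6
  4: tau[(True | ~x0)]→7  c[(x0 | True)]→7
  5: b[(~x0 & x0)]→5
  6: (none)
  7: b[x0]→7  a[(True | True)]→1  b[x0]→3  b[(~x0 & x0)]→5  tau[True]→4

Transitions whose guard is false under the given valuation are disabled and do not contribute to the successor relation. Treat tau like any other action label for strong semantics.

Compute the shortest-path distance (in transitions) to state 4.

Breadth-first toward 4:
  Layer 0: {0}
  Layer 1: {7}
  Layer 2: {1,4}
4 enters at depth 2; path tau·tau

Answer: 2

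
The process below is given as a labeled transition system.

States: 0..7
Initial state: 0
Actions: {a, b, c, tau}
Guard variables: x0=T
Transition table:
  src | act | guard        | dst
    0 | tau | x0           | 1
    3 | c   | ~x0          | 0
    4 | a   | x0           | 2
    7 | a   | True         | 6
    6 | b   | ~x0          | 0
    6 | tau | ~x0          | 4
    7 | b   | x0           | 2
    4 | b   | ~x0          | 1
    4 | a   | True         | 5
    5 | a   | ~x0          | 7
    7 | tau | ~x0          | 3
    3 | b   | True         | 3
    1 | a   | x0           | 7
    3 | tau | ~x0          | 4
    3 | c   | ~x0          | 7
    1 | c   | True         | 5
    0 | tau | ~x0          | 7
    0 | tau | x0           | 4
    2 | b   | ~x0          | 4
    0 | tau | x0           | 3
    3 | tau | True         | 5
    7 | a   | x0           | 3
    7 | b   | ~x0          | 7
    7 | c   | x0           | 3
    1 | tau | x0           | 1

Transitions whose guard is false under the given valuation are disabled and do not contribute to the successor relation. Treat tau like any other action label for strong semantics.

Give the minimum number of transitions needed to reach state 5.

Layered search for 5:
  Layer 0: {0}
  Layer 1: {1,3,4}
  Layer 2: {2,5,7}
first hit 5 at d=2 via tau·c

Answer: 2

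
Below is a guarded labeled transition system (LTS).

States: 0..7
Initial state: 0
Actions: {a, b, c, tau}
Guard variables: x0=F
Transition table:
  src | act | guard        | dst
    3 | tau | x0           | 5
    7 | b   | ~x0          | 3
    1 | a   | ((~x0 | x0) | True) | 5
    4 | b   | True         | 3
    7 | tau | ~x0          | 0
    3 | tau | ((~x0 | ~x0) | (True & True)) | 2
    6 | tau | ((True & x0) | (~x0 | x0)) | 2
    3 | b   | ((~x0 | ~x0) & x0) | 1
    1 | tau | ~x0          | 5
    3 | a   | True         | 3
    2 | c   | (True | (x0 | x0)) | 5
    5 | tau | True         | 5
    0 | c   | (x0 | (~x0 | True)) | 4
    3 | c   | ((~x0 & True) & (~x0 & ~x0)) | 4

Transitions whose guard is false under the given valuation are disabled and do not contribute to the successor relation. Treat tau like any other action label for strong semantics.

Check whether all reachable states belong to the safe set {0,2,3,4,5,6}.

Allowed set {0,2,3,4,5,6}
R = {0,2,3,4,5}
  0: safe
  2: safe
  3: safe
  4: safe
  5: safe

Answer: INVARIANT HOLDS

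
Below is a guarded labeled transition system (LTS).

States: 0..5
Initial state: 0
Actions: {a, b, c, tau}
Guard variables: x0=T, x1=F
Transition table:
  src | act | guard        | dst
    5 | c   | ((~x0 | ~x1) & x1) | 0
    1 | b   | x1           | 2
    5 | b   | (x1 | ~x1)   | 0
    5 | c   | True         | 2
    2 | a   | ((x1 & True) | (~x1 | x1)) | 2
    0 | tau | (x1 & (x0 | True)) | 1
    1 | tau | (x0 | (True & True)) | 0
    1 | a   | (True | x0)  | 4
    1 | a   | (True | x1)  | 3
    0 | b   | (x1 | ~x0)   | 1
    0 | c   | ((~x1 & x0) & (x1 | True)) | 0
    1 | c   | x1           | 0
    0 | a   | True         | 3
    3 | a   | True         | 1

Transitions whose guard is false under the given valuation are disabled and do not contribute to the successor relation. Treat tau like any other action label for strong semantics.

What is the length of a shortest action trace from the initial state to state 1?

Answer: 2

Analysis:
Layered search for 1:
  depth 0: {0}
  depth 1: {3}
  depth 2: {1}
first hit 1 at d=2 via a·a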